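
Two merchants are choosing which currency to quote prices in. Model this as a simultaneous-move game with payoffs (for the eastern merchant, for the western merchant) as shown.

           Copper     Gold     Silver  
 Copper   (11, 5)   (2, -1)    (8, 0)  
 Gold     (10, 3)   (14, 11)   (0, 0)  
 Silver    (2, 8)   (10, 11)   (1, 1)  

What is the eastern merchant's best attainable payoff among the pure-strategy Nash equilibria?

Both Copper is a pure NE (the eastern merchant: 11 ≥ 10; the western merchant: 5 ≥ 0). The eastern merchant gets 11.
Both Gold is a pure NE (the eastern merchant: 14 ≥ 10; the western merchant: 11 ≥ 3). The eastern merchant gets 14.
Every other cell has a profitable deviation for at least one player. Highest of {11, 14} is 14.

14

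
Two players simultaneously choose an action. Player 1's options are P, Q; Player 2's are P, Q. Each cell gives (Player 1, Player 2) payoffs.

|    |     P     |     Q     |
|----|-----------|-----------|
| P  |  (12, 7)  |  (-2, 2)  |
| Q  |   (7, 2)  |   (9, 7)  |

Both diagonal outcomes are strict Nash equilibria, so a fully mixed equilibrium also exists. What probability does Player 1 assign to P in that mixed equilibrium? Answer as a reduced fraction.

1/2

Player 1's mix p on P must make Player 2 indifferent between P and Q.
Player 2's payoff from P: 7p + 2(1−p). From Q: 2p + 7(1−p).
Set equal: 5p = 5(1−p) → p = 5/10 = 1/2.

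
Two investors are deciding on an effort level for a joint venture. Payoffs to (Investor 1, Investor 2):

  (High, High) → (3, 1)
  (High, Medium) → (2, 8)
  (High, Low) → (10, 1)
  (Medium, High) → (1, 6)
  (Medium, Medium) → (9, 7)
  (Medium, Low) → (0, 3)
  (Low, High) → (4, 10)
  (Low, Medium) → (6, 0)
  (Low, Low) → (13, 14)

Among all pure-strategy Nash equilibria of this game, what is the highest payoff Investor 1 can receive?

13

Both Medium is a pure NE (Investor 1: 9 ≥ 6; Investor 2: 7 ≥ 6). Investor 1 gets 9.
Both Low is a pure NE (Investor 1: 13 ≥ 10; Investor 2: 14 ≥ 10). Investor 1 gets 13.
Every other cell has a profitable deviation for at least one player. Highest of {9, 13} is 13.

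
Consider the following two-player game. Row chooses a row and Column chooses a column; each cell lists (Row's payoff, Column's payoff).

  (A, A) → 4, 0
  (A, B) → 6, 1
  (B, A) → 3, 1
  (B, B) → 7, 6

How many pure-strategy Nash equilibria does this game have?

Both B: Row gets 7 (best alternative 6); Column gets 6 (best alternative 1). Neither deviates — NE.
Both A is not a NE: Column would switch to B (1 > 0).
No other cell survives both best-response checks, so there is 1 pure NE.

1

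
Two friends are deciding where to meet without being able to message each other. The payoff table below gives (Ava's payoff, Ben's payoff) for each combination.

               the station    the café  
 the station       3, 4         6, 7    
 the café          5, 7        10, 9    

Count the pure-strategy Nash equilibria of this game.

1

Both the café: Ava gets 10 (best alternative 6); Ben gets 9 (best alternative 7). Neither deviates — NE.
Both the station is not a NE: Ava would switch to the café (5 > 3).
No other cell survives both best-response checks, so there is 1 pure NE.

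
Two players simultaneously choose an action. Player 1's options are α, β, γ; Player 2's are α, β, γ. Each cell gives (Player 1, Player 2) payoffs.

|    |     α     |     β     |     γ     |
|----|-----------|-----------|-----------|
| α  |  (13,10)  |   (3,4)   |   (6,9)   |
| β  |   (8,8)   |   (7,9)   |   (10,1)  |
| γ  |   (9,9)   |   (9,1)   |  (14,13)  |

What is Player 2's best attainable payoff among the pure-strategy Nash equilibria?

13

Both α is a pure NE (Player 1: 13 ≥ 9; Player 2: 10 ≥ 9). Player 2 gets 10.
Both γ is a pure NE (Player 1: 14 ≥ 10; Player 2: 13 ≥ 9). Player 2 gets 13.
Every other cell has a profitable deviation for at least one player. Highest of {10, 13} is 13.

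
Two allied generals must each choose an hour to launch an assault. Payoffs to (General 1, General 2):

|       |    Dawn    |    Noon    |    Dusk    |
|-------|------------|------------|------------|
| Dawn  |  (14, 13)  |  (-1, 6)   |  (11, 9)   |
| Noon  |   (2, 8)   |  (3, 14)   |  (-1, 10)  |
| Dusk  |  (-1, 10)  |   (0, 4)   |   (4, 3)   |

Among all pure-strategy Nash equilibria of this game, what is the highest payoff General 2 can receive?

14

Both Dawn is a pure NE (General 1: 14 ≥ 2; General 2: 13 ≥ 9). General 2 gets 13.
Both Noon is a pure NE (General 1: 3 ≥ 0; General 2: 14 ≥ 10). General 2 gets 14.
Every other cell has a profitable deviation for at least one player. Highest of {13, 14} is 14.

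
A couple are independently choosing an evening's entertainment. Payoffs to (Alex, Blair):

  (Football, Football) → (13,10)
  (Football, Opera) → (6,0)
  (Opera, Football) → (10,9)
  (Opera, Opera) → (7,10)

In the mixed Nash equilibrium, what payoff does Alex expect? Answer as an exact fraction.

Blair mixes with probability q on Football, chosen so Alex is indifferent: 13q + 6(1−q) = 10q + 7(1−q) gives q = 1/4.
Alex's expected payoff (from either row, since indifferent) is 13·1/4 + 6·3/4 = 31/4.

31/4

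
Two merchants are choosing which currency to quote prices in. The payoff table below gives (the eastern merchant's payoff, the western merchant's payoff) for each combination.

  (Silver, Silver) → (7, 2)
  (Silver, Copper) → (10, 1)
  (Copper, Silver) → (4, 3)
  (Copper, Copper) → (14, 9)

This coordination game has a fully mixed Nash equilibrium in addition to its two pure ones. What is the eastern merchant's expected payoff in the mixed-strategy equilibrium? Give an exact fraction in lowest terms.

58/7

The western merchant mixes with probability q on Silver, chosen so the eastern merchant is indifferent: 7q + 10(1−q) = 4q + 14(1−q) gives q = 4/7.
The eastern merchant's expected payoff (from either row, since indifferent) is 7·4/7 + 10·3/7 = 58/7.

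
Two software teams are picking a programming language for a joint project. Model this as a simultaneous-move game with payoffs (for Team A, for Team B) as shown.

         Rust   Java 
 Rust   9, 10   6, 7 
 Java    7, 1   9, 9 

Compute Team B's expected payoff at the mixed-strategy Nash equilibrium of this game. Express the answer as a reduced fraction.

83/11

Team A mixes with probability p on Rust, chosen so Team B is indifferent: 10p + 1(1−p) = 7p + 9(1−p) gives p = 8/11.
Team B's expected payoff is 10·8/11 + 1·3/11 = 83/11.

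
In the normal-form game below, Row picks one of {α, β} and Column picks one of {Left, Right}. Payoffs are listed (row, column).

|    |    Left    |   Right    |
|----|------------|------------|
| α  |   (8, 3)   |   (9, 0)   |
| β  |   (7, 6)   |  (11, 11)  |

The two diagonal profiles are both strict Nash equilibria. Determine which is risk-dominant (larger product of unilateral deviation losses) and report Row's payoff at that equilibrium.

At (α, Left): Row loses 8 − 7 = 1 by deviating; Column loses 3 − 0 = 3. Product = 1·3 = 3.
At (β, Right): Row loses 11 − 9 = 2 by deviating; Column loses 11 − 6 = 5. Product = 2·5 = 10.
10 > 3, so (β, Right) is risk-dominant. Row's payoff there is 11.

11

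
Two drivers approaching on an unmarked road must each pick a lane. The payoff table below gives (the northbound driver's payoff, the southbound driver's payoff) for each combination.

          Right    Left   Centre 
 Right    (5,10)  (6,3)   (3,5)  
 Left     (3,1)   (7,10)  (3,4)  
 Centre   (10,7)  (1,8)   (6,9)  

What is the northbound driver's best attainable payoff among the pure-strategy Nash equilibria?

7

Both Left is a pure NE (the northbound driver: 7 ≥ 6; the southbound driver: 10 ≥ 4). The northbound driver gets 7.
Both Centre is a pure NE (the northbound driver: 6 ≥ 3; the southbound driver: 9 ≥ 8). The northbound driver gets 6.
Every other cell has a profitable deviation for at least one player. Highest of {7, 6} is 7.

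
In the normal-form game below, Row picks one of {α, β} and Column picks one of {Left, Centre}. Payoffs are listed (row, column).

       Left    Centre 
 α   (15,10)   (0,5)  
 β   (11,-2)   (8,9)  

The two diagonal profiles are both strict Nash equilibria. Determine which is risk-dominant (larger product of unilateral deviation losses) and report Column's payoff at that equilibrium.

At (α, Left): Row loses 15 − 11 = 4 by deviating; Column loses 10 − 5 = 5. Product = 4·5 = 20.
At (β, Centre): Row loses 8 − 0 = 8 by deviating; Column loses 9 − (-2) = 11. Product = 8·11 = 88.
88 > 20, so (β, Centre) is risk-dominant. Column's payoff there is 9.

9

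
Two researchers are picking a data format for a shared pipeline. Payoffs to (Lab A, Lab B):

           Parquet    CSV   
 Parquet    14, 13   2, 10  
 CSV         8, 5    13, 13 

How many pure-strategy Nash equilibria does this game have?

Both Parquet: Lab A gets 14 (best alternative 8); Lab B gets 13 (best alternative 10). Neither deviates — NE.
Both CSV: Lab A gets 13 (best alternative 2); Lab B gets 13 (best alternative 5). Neither deviates — NE.
(CSV, Parquet) is not a NE: Lab A would switch to Parquet (14 > 8).
No other cell survives both best-response checks, so there are 2 pure NE.

2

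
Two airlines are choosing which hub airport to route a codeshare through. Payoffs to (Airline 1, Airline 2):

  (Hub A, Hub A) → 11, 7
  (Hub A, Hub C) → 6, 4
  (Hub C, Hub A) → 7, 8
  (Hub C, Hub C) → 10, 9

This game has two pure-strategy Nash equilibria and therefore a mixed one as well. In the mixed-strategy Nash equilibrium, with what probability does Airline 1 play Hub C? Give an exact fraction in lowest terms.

3/4

Airline 1's mix p on Hub A must make Airline 2 indifferent between Hub A and Hub C.
Airline 2's payoff from Hub A: 7p + 8(1−p). From Hub C: 4p + 9(1−p).
Set equal: 3p = 1(1−p) → p = 1/4.
Probability on Hub C is 1 − 1/4 = 3/4.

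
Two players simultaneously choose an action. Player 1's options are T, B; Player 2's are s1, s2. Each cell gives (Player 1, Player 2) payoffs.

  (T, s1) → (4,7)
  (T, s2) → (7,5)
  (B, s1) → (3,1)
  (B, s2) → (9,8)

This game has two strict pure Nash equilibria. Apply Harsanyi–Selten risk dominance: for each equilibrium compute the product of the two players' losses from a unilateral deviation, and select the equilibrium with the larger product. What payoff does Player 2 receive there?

At (T, s1): Player 1 loses 4 − 3 = 1 by deviating; Player 2 loses 7 − 5 = 2. Product = 1·2 = 2.
At (B, s2): Player 1 loses 9 − 7 = 2 by deviating; Player 2 loses 8 − 1 = 7. Product = 2·7 = 14.
14 > 2, so (B, s2) is risk-dominant. Player 2's payoff there is 8.

8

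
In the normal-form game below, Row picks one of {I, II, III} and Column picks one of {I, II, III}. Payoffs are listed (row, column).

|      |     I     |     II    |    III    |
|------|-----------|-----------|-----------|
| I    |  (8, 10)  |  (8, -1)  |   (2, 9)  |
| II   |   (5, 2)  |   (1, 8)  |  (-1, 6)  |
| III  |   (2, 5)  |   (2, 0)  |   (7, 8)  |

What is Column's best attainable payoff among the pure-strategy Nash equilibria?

10

Both I is a pure NE (Row: 8 ≥ 5; Column: 10 ≥ 9). Column gets 10.
Both III is a pure NE (Row: 7 ≥ 2; Column: 8 ≥ 5). Column gets 8.
Every other cell has a profitable deviation for at least one player. Highest of {10, 8} is 10.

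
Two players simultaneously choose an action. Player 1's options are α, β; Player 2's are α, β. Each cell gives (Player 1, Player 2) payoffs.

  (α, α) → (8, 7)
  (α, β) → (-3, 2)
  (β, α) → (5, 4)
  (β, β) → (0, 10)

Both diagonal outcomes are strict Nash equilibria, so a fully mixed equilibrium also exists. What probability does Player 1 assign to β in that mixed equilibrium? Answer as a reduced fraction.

Player 1's mix p on α must make Player 2 indifferent between α and β.
Player 2's payoff from α: 7p + 4(1−p). From β: 2p + 10(1−p).
Set equal: 5p = 6(1−p) → p = 6/11.
Probability on β is 1 − 6/11 = 5/11.

5/11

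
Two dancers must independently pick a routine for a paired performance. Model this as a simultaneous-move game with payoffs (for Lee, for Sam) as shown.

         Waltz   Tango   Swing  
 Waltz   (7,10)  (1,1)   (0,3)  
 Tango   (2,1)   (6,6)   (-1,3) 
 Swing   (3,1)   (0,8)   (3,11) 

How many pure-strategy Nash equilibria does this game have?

3

Both Waltz: Lee gets 7 (best alternative 3); Sam gets 10 (best alternative 3). Neither deviates — NE.
Both Tango: Lee gets 6 (best alternative 1); Sam gets 6 (best alternative 3). Neither deviates — NE.
Both Swing: Lee gets 3 (best alternative 0); Sam gets 11 (best alternative 8). Neither deviates — NE.
(Tango, Waltz) is not a NE: Lee would switch to Waltz (7 > 2).
No other cell survives both best-response checks, so there are 3 pure NE.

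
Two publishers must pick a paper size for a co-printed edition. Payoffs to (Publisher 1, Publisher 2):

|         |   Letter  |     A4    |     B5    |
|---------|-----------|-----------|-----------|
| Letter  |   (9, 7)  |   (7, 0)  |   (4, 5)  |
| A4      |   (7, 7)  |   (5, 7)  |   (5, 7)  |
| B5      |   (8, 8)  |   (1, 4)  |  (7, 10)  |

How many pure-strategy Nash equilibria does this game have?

Both Letter: Publisher 1 gets 9 (best alternative 8); Publisher 2 gets 7 (best alternative 5). Neither deviates — NE.
Both B5: Publisher 1 gets 7 (best alternative 5); Publisher 2 gets 10 (best alternative 8). Neither deviates — NE.
Both A4 is not a NE: Publisher 1 would switch to Letter (7 > 5).
No other cell survives both best-response checks, so there are 2 pure NE.

2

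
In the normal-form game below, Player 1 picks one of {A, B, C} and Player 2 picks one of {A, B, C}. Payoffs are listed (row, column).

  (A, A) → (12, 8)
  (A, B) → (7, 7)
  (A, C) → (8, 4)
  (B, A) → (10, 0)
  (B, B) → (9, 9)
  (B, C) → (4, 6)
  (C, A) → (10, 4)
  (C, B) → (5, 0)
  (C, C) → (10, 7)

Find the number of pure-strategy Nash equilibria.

3

Both A: Player 1 gets 12 (best alternative 10); Player 2 gets 8 (best alternative 7). Neither deviates — NE.
Both B: Player 1 gets 9 (best alternative 7); Player 2 gets 9 (best alternative 6). Neither deviates — NE.
Both C: Player 1 gets 10 (best alternative 8); Player 2 gets 7 (best alternative 4). Neither deviates — NE.
(B, C) is not a NE: Player 1 would switch to C (10 > 4).
No other cell survives both best-response checks, so there are 3 pure NE.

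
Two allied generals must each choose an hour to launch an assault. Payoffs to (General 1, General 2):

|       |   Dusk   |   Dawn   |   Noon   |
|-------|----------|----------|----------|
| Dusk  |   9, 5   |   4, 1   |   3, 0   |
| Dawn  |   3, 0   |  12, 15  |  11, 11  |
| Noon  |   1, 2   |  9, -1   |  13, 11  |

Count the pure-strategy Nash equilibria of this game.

3

Both Dusk: General 1 gets 9 (best alternative 3); General 2 gets 5 (best alternative 1). Neither deviates — NE.
Both Dawn: General 1 gets 12 (best alternative 9); General 2 gets 15 (best alternative 11). Neither deviates — NE.
Both Noon: General 1 gets 13 (best alternative 11); General 2 gets 11 (best alternative 2). Neither deviates — NE.
(Noon, Dusk) is not a NE: General 1 would switch to Dusk (9 > 1).
No other cell survives both best-response checks, so there are 3 pure NE.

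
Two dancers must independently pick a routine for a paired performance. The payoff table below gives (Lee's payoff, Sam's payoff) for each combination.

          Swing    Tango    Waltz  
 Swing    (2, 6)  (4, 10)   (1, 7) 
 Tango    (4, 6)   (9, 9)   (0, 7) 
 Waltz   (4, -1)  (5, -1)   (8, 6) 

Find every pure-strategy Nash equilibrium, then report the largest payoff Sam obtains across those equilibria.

Both Tango is a pure NE (Lee: 9 ≥ 5; Sam: 9 ≥ 7). Sam gets 9.
Both Waltz is a pure NE (Lee: 8 ≥ 1; Sam: 6 ≥ -1). Sam gets 6.
Every other cell has a profitable deviation for at least one player. Highest of {9, 6} is 9.

9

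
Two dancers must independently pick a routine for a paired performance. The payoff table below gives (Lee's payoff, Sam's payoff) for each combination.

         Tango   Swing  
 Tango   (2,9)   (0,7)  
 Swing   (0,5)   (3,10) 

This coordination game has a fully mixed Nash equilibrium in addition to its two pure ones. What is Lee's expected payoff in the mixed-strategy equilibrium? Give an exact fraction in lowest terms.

Sam mixes with probability q on Tango, chosen so Lee is indifferent: 2q + 0(1−q) = 0q + 3(1−q) gives q = 3/5.
Lee's expected payoff (from either row, since indifferent) is 2·3/5 + 0·2/5 = 6/5.

6/5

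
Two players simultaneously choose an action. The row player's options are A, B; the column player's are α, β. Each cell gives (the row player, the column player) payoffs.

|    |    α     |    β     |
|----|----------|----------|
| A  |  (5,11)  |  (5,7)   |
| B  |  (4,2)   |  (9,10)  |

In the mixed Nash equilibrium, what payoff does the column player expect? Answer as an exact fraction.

The row player mixes with probability p on A, chosen so the column player is indifferent: 11p + 2(1−p) = 7p + 10(1−p) gives p = 2/3.
The column player's expected payoff is 11·2/3 + 2·1/3 = 8.

8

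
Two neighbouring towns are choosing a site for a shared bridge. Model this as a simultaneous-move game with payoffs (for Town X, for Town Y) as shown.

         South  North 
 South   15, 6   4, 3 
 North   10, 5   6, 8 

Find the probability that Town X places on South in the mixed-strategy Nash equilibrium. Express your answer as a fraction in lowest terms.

1/2

Town X's mix p on South must make Town Y indifferent between South and North.
Town Y's payoff from South: 6p + 5(1−p). From North: 3p + 8(1−p).
Set equal: 3p = 3(1−p) → p = 3/6 = 1/2.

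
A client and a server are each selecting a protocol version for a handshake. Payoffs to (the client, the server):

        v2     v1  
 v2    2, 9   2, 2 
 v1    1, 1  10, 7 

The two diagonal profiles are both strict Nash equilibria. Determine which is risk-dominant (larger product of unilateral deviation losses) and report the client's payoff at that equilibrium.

At both v2: the client loses 2 − 1 = 1 by deviating; the server loses 9 − 2 = 7. Product = 1·7 = 7.
At both v1: the client loses 10 − 2 = 8 by deviating; the server loses 7 − 1 = 6. Product = 8·6 = 48.
48 > 7, so both v1 is risk-dominant. The client's payoff there is 10.

10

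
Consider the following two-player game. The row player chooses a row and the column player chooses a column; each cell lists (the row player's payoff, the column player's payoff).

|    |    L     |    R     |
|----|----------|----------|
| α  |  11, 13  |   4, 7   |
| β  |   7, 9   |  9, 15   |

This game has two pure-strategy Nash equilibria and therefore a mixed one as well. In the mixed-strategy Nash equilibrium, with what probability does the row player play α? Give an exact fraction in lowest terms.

The row player's mix p on α must make the column player indifferent between L and R.
The column player's payoff from L: 13p + 9(1−p). From R: 7p + 15(1−p).
Set equal: 6p = 6(1−p) → p = 6/12 = 1/2.

1/2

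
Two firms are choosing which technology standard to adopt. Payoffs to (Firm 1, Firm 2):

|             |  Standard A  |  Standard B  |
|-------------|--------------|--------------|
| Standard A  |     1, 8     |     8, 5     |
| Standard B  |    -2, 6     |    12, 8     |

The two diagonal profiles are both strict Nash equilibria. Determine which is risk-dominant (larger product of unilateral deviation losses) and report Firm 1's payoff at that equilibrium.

1

At both Standard A: Firm 1 loses 1 − (-2) = 3 by deviating; Firm 2 loses 8 − 5 = 3. Product = 3·3 = 9.
At both Standard B: Firm 1 loses 12 − 8 = 4 by deviating; Firm 2 loses 8 − 6 = 2. Product = 4·2 = 8.
9 > 8, so both Standard A is risk-dominant. Firm 1's payoff there is 1.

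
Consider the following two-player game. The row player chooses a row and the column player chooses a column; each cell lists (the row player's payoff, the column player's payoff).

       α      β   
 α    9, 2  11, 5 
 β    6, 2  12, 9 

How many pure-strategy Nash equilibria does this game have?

Both β: the row player gets 12 (best alternative 11); the column player gets 9 (best alternative 2). Neither deviates — NE.
Both α is not a NE: the column player would switch to β (5 > 2).
No other cell survives both best-response checks, so there is 1 pure NE.

1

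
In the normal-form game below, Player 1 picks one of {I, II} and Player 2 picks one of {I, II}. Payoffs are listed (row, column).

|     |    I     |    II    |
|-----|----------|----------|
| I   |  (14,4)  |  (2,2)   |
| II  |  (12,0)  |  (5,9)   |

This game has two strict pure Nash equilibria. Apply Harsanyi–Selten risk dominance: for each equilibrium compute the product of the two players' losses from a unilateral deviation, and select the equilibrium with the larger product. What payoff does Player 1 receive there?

5

At both I: Player 1 loses 14 − 12 = 2 by deviating; Player 2 loses 4 − 2 = 2. Product = 2·2 = 4.
At both II: Player 1 loses 5 − 2 = 3 by deviating; Player 2 loses 9 − 0 = 9. Product = 3·9 = 27.
27 > 4, so both II is risk-dominant. Player 1's payoff there is 5.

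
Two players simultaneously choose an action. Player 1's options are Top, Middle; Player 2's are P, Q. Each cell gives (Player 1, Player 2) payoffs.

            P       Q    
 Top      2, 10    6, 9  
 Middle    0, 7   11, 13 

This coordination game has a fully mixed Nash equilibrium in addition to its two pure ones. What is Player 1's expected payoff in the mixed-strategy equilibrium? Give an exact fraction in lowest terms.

Player 2 mixes with probability q on P, chosen so Player 1 is indifferent: 2q + 6(1−q) = 0q + 11(1−q) gives q = 5/7.
Player 1's expected payoff (from either row, since indifferent) is 2·5/7 + 6·2/7 = 22/7.

22/7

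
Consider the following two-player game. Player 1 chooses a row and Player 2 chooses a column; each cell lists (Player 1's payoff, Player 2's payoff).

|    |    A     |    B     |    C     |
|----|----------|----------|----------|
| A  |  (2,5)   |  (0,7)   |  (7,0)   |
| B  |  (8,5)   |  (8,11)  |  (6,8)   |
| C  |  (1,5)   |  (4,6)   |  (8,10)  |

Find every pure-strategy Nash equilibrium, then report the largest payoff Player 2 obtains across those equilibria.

Both B is a pure NE (Player 1: 8 ≥ 4; Player 2: 11 ≥ 8). Player 2 gets 11.
Both C is a pure NE (Player 1: 8 ≥ 7; Player 2: 10 ≥ 6). Player 2 gets 10.
Every other cell has a profitable deviation for at least one player. Highest of {11, 10} is 11.

11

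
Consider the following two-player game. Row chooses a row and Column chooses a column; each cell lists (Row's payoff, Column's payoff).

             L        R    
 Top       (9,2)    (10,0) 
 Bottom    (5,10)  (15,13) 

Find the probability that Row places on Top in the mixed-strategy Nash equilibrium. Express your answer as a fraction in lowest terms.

3/5

Row's mix p on Top must make Column indifferent between L and R.
Column's payoff from L: 2p + 10(1−p). From R: 0p + 13(1−p).
Set equal: 2p = 3(1−p) → p = 3/5.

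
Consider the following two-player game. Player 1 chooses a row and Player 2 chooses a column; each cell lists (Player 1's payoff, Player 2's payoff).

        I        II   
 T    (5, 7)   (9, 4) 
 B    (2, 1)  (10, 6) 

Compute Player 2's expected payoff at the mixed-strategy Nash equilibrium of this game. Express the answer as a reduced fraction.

19/4

Player 1 mixes with probability p on T, chosen so Player 2 is indifferent: 7p + 1(1−p) = 4p + 6(1−p) gives p = 5/8.
Player 2's expected payoff is 7·5/8 + 1·3/8 = 19/4.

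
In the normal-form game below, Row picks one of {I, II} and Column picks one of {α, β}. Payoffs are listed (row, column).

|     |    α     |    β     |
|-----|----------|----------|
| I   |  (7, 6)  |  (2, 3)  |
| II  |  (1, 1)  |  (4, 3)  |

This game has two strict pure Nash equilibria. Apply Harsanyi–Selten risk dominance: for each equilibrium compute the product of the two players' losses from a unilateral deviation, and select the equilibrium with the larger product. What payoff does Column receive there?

At (I, α): Row loses 7 − 1 = 6 by deviating; Column loses 6 − 3 = 3. Product = 6·3 = 18.
At (II, β): Row loses 4 − 2 = 2 by deviating; Column loses 3 − 1 = 2. Product = 2·2 = 4.
18 > 4, so (I, α) is risk-dominant. Column's payoff there is 6.

6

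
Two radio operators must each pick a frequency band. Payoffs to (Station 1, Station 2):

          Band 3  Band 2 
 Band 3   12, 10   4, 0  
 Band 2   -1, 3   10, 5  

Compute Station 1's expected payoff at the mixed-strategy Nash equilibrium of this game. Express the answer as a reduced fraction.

124/19

Station 2 mixes with probability q on Band 3, chosen so Station 1 is indifferent: 12q + 4(1−q) = (-1)q + 10(1−q) gives q = 6/19.
Station 1's expected payoff (from either row, since indifferent) is 12·6/19 + 4·13/19 = 124/19.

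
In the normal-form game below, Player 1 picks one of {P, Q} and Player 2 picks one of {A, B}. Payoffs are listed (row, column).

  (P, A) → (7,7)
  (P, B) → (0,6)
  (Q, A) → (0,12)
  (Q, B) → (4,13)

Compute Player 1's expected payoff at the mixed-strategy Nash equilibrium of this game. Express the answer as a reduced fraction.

28/11

Player 2 mixes with probability q on A, chosen so Player 1 is indifferent: 7q + 0(1−q) = 0q + 4(1−q) gives q = 4/11.
Player 1's expected payoff (from either row, since indifferent) is 7·4/11 + 0·7/11 = 28/11.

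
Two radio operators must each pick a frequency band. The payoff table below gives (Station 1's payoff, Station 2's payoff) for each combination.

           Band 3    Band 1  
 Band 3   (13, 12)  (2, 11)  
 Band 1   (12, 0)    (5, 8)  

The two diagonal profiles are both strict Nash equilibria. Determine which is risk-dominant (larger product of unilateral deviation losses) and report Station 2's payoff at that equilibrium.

8

At both Band 3: Station 1 loses 13 − 12 = 1 by deviating; Station 2 loses 12 − 11 = 1. Product = 1·1 = 1.
At both Band 1: Station 1 loses 5 − 2 = 3 by deviating; Station 2 loses 8 − 0 = 8. Product = 3·8 = 24.
24 > 1, so both Band 1 is risk-dominant. Station 2's payoff there is 8.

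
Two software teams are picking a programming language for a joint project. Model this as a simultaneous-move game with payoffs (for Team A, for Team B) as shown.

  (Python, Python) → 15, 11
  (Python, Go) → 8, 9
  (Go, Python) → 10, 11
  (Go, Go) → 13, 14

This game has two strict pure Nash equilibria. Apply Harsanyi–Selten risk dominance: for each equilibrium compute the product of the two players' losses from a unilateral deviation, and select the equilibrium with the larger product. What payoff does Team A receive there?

At both Python: Team A loses 15 − 10 = 5 by deviating; Team B loses 11 − 9 = 2. Product = 5·2 = 10.
At both Go: Team A loses 13 − 8 = 5 by deviating; Team B loses 14 − 11 = 3. Product = 5·3 = 15.
15 > 10, so both Go is risk-dominant. Team A's payoff there is 13.

13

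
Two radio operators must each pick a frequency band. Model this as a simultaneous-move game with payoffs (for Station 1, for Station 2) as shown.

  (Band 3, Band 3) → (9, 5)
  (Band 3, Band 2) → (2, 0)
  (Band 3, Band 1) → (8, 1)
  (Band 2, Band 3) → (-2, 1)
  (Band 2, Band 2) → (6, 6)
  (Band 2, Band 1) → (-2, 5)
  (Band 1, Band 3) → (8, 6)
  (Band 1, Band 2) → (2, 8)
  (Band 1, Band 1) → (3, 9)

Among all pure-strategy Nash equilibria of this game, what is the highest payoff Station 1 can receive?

9

Both Band 3 is a pure NE (Station 1: 9 ≥ 8; Station 2: 5 ≥ 1). Station 1 gets 9.
Both Band 2 is a pure NE (Station 1: 6 ≥ 2; Station 2: 6 ≥ 5). Station 1 gets 6.
Every other cell has a profitable deviation for at least one player. Highest of {9, 6} is 9.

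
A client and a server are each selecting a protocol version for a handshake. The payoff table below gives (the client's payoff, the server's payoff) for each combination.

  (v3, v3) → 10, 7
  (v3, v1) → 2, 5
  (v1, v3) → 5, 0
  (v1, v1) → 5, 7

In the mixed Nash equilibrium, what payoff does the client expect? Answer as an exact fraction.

5

The server mixes with probability q on v3, chosen so the client is indifferent: 10q + 2(1−q) = 5q + 5(1−q) gives q = 3/8.
The client's expected payoff (from either row, since indifferent) is 10·3/8 + 2·5/8 = 5.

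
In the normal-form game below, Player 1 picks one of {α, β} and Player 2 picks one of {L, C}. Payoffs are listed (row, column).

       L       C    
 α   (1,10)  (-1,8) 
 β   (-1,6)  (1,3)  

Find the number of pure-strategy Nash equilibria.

1

(α, L): Player 1 gets 1 (best alternative -1); Player 2 gets 10 (best alternative 8). Neither deviates — NE.
(β, C) is not a NE: Player 2 would switch to L (6 > 3).
No other cell survives both best-response checks, so there is 1 pure NE.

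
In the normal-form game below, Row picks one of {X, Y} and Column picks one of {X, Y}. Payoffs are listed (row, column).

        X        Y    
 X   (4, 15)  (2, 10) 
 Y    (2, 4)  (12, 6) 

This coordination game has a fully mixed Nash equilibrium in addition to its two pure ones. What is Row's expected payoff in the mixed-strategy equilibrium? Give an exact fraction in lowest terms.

Column mixes with probability q on X, chosen so Row is indifferent: 4q + 2(1−q) = 2q + 12(1−q) gives q = 5/6.
Row's expected payoff (from either row, since indifferent) is 4·5/6 + 2·1/6 = 11/3.

11/3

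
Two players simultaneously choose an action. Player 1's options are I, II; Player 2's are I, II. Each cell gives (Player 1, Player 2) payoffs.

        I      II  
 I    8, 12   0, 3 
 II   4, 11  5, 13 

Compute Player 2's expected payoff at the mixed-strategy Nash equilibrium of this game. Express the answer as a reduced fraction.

123/11

Player 1 mixes with probability p on I, chosen so Player 2 is indifferent: 12p + 11(1−p) = 3p + 13(1−p) gives p = 2/11.
Player 2's expected payoff is 12·2/11 + 11·9/11 = 123/11.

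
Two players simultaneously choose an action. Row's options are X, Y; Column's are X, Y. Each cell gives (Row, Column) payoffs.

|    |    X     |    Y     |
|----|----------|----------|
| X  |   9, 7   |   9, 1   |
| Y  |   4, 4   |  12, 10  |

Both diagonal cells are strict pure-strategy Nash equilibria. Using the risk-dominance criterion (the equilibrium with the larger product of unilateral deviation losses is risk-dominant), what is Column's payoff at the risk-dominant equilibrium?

7

At both X: Row loses 9 − 4 = 5 by deviating; Column loses 7 − 1 = 6. Product = 5·6 = 30.
At both Y: Row loses 12 − 9 = 3 by deviating; Column loses 10 − 4 = 6. Product = 3·6 = 18.
30 > 18, so both X is risk-dominant. Column's payoff there is 7.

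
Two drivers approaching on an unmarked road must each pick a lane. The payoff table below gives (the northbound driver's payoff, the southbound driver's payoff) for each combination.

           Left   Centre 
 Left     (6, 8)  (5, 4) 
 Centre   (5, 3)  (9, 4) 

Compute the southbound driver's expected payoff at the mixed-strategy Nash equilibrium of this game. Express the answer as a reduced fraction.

The northbound driver mixes with probability p on Left, chosen so the southbound driver is indifferent: 8p + 3(1−p) = 4p + 4(1−p) gives p = 1/5.
The southbound driver's expected payoff is 8·1/5 + 3·4/5 = 4.

4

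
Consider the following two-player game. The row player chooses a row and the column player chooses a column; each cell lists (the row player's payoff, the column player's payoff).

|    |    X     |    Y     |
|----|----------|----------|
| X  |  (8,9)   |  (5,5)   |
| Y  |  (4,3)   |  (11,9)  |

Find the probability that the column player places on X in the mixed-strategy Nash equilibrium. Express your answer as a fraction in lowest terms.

The column player's mix q on X must make the row player indifferent between X and Y.
The row player's payoff from X: 8q + 5(1−q). From Y: 4q + 11(1−q).
Set equal: 4q = 6(1−q) → q = 6/10 = 3/5.

3/5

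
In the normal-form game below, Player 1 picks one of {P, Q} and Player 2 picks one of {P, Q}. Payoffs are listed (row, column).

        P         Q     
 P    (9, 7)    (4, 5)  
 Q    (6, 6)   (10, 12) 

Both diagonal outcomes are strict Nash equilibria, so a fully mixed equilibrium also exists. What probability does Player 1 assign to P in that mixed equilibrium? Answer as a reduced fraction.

Player 1's mix p on P must make Player 2 indifferent between P and Q.
Player 2's payoff from P: 7p + 6(1−p). From Q: 5p + 12(1−p).
Set equal: 2p = 6(1−p) → p = 6/8 = 3/4.

3/4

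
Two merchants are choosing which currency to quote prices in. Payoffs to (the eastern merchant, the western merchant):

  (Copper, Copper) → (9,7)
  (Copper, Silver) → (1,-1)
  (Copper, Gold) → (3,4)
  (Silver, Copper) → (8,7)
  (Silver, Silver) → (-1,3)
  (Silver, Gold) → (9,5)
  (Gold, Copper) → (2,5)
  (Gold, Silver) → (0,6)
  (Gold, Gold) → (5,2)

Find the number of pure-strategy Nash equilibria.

1

Both Copper: the eastern merchant gets 9 (best alternative 8); the western merchant gets 7 (best alternative 4). Neither deviates — NE.
Both Silver is not a NE: the eastern merchant would switch to Copper (1 > -1).
No other cell survives both best-response checks, so there is 1 pure NE.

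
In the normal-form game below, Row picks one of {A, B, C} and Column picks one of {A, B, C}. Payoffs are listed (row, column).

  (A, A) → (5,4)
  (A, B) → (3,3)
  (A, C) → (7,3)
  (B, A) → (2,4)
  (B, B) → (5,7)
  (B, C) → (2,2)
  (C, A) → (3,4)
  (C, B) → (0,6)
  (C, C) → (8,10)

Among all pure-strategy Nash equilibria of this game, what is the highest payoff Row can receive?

8

Both A is a pure NE (Row: 5 ≥ 3; Column: 4 ≥ 3). Row gets 5.
Both B is a pure NE (Row: 5 ≥ 3; Column: 7 ≥ 4). Row gets 5.
Both C is a pure NE (Row: 8 ≥ 7; Column: 10 ≥ 6). Row gets 8.
Every other cell has a profitable deviation for at least one player. Highest of {5, 5, 8} is 8.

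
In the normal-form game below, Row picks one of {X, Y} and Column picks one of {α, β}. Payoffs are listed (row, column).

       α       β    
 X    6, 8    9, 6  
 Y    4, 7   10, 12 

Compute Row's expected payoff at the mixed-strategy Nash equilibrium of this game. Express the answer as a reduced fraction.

Column mixes with probability q on α, chosen so Row is indifferent: 6q + 9(1−q) = 4q + 10(1−q) gives q = 1/3.
Row's expected payoff (from either row, since indifferent) is 6·1/3 + 9·2/3 = 8.

8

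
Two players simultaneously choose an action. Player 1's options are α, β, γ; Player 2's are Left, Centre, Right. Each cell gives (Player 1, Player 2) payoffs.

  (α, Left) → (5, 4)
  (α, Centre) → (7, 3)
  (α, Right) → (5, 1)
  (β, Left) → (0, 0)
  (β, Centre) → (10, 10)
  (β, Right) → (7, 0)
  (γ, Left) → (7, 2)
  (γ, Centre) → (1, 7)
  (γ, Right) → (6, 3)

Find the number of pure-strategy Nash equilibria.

(β, Centre): Player 1 gets 10 (best alternative 7); Player 2 gets 10 (best alternative 0). Neither deviates — NE.
(α, Left) is not a NE: Player 1 would switch to γ (7 > 5).
No other cell survives both best-response checks, so there is 1 pure NE.

1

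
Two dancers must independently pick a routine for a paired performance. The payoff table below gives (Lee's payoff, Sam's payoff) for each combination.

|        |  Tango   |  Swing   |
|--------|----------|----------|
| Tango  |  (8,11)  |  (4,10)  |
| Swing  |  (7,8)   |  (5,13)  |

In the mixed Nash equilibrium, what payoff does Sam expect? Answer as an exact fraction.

Lee mixes with probability p on Tango, chosen so Sam is indifferent: 11p + 8(1−p) = 10p + 13(1−p) gives p = 5/6.
Sam's expected payoff is 11·5/6 + 8·1/6 = 21/2.

21/2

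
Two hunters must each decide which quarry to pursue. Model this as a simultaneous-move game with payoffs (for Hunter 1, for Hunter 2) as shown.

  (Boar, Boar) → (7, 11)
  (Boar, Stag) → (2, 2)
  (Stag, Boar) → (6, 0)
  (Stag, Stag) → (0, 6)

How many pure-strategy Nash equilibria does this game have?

Both Boar: Hunter 1 gets 7 (best alternative 6); Hunter 2 gets 11 (best alternative 2). Neither deviates — NE.
Both Stag is not a NE: Hunter 1 would switch to Boar (2 > 0).
No other cell survives both best-response checks, so there is 1 pure NE.

1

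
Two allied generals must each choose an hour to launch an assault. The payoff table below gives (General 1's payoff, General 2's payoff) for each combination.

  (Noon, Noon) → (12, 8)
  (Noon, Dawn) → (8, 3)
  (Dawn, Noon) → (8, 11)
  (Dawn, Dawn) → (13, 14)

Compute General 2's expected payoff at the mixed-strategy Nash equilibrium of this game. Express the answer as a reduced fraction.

79/8

General 1 mixes with probability p on Noon, chosen so General 2 is indifferent: 8p + 11(1−p) = 3p + 14(1−p) gives p = 3/8.
General 2's expected payoff is 8·3/8 + 11·5/8 = 79/8.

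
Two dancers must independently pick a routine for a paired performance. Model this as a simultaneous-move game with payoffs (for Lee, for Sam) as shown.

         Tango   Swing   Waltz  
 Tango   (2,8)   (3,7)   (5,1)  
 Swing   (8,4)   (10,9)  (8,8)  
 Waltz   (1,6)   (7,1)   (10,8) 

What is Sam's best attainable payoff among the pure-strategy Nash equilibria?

9

Both Swing is a pure NE (Lee: 10 ≥ 7; Sam: 9 ≥ 8). Sam gets 9.
Both Waltz is a pure NE (Lee: 10 ≥ 8; Sam: 8 ≥ 6). Sam gets 8.
Every other cell has a profitable deviation for at least one player. Highest of {9, 8} is 9.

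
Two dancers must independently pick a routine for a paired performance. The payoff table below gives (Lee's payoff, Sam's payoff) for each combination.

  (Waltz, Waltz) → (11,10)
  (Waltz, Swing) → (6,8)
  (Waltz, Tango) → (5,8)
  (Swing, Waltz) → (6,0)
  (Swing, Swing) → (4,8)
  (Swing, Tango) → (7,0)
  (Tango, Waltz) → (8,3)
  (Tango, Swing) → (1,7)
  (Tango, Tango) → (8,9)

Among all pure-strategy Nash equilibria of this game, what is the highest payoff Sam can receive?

Both Waltz is a pure NE (Lee: 11 ≥ 8; Sam: 10 ≥ 8). Sam gets 10.
Both Tango is a pure NE (Lee: 8 ≥ 7; Sam: 9 ≥ 7). Sam gets 9.
Every other cell has a profitable deviation for at least one player. Highest of {10, 9} is 10.

10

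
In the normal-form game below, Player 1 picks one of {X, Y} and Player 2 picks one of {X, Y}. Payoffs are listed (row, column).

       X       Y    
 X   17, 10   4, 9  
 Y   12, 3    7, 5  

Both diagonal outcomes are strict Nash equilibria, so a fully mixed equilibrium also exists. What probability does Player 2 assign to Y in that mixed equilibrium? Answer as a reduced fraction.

Player 2's mix q on X must make Player 1 indifferent between X and Y.
Player 1's payoff from X: 17q + 4(1−q). From Y: 12q + 7(1−q).
Set equal: 5q = 3(1−q) → q = 3/8.
Probability on Y is 1 − 3/8 = 5/8.

5/8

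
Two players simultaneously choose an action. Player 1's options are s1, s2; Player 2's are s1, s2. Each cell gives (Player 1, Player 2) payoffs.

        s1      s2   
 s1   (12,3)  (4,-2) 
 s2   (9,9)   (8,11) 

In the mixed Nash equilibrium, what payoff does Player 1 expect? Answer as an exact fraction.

Player 2 mixes with probability q on s1, chosen so Player 1 is indifferent: 12q + 4(1−q) = 9q + 8(1−q) gives q = 4/7.
Player 1's expected payoff (from either row, since indifferent) is 12·4/7 + 4·3/7 = 60/7.

60/7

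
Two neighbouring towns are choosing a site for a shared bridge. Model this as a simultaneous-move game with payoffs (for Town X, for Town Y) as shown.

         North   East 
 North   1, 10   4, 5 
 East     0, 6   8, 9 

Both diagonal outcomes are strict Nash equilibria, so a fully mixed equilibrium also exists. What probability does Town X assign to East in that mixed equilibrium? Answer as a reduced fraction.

5/8

Town X's mix p on North must make Town Y indifferent between North and East.
Town Y's payoff from North: 10p + 6(1−p). From East: 5p + 9(1−p).
Set equal: 5p = 3(1−p) → p = 3/8.
Probability on East is 1 − 3/8 = 5/8.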